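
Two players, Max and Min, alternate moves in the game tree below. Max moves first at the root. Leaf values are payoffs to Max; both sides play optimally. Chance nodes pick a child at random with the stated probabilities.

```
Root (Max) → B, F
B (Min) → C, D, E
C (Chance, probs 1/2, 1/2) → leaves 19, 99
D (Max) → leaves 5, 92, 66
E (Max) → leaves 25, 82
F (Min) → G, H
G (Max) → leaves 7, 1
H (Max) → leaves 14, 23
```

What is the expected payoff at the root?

59

C (Chance): 1/2·19 + 1/2·99 = 59
D (Max): max(5, 92, 66) = 92
E (Max): max(25, 82) = 82
B (Min): min(59, 92, 82) = 59
G (Max): max(7, 1) = 7
H (Max): max(14, 23) = 23
F (Min): min(7, 23) = 7
Root (Max): max(59, 7) = 59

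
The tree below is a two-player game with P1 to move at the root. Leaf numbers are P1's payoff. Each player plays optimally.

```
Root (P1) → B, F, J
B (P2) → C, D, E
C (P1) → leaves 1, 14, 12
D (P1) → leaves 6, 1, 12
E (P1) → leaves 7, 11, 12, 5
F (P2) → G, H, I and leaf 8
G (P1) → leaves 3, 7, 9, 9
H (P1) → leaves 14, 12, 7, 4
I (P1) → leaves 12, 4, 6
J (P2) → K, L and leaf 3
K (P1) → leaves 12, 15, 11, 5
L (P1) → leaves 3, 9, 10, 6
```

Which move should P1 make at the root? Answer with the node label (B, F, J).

C (P1): max(1, 14, 12) = 14
D (P1): max(6, 1, 12) = 12
E (P1): max(7, 11, 12, 5) = 12
B (P2): min(14, 12, 12) = 12
G (P1): max(3, 7, 9, 9) = 9
H (P1): max(14, 12, 7, 4) = 14
I (P1): max(12, 4, 6) = 12
F (P2): min(9, 14, 12, 8) = 8
K (P1): max(12, 15, 11, 5) = 15
L (P1): max(3, 9, 10, 6) = 10
J (P2): min(15, 10, 3) = 3
Root (P1): max(12, 8, 3) = 12
P1 picks the child with the highest value: B (value 12).

B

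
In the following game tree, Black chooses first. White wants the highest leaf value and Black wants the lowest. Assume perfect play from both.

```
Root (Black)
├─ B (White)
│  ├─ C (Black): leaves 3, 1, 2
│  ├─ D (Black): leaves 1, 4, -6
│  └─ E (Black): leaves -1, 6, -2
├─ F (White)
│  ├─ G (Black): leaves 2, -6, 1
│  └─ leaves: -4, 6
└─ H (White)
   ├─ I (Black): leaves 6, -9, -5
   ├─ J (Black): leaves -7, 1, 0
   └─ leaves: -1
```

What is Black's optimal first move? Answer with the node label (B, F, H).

C (Black): min(3, 1, 2) = 1
D (Black): min(1, 4, -6) = -6
E (Black): min(-1, 6, -2) = -2
B (White): max(1, -6, -2) = 1
G (Black): min(2, -6, 1) = -6
F (White): max(-6, -4, 6) = 6
I (Black): min(6, -9, -5) = -9
J (Black): min(-7, 1, 0) = -7
H (White): max(-9, -7, -1) = -1
Root (Black): min(1, 6, -1) = -1
Black picks the child with the lowest value: H (value -1).

H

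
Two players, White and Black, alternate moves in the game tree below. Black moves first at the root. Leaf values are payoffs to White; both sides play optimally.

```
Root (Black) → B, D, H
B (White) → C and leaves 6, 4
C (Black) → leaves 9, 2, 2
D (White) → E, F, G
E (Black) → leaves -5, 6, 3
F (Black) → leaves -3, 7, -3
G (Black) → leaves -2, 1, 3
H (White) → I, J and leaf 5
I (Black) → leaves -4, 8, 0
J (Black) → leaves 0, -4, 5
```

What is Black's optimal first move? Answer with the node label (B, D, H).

D

C (Black): min(9, 2, 2) = 2
B (White): max(2, 6, 4) = 6
E (Black): min(-5, 6, 3) = -5
F (Black): min(-3, 7, -3) = -3
G (Black): min(-2, 1, 3) = -2
D (White): max(-5, -3, -2) = -2
I (Black): min(-4, 8, 0) = -4
J (Black): min(0, -4, 5) = -4
H (White): max(-4, -4, 5) = 5
Root (Black): min(6, -2, 5) = -2
Black picks the child with the lowest value: D (value -2).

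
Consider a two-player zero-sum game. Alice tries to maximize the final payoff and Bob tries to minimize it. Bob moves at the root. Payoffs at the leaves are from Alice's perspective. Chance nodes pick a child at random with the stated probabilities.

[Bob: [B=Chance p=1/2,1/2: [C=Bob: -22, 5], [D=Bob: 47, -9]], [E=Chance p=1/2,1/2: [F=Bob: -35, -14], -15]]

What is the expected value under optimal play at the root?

-25

C (Bob): min(-22, 5) = -22
D (Bob): min(47, -9) = -9
B (Chance): 1/2·-22 + 1/2·-9 = -15.5
F (Bob): min(-35, -14) = -35
E (Chance): 1/2·-35 + 1/2·-15 = -25
Root (Bob): min(-15.5, -25) = -25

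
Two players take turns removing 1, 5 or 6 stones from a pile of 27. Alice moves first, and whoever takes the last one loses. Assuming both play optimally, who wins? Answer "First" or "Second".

Second

W/L table (W = player to move can force a win):
i:   0  1  2  3  4  5  6  7  8  9 10 11 12 13 14 15 16 17 18 19 20 21 22 23 24 25 26 27
     W  L  W  L  W  L  W  W  W  W  W  W  L  W  L  W  L  W  W  W  W  W  W  L  W  L  W  L
Position 27 is L, so the second player wins.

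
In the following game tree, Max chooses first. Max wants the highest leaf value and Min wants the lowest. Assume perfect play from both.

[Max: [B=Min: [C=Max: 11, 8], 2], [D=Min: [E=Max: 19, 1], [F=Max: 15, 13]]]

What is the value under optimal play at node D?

E: max(19, 1) = 19
F: max(15, 13) = 15
D: min(19, 15) = 15

15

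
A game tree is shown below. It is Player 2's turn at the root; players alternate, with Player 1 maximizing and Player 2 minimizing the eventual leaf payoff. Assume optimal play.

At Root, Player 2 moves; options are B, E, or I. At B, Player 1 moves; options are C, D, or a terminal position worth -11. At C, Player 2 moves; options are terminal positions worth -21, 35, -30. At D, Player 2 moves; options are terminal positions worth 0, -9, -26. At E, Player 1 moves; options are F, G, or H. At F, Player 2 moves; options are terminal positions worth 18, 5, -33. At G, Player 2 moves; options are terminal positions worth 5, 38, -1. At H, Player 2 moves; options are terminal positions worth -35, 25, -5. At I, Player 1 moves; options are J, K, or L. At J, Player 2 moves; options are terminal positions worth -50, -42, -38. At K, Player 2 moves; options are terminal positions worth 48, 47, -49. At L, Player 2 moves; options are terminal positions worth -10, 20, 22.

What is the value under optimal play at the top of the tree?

C (Player 2): min(-21, 35, -30) = -30
D (Player 2): min(0, -9, -26) = -26
B (Player 1): max(-30, -26, -11) = -11
F (Player 2): min(18, 5, -33) = -33
G (Player 2): min(5, 38, -1) = -1
H (Player 2): min(-35, 25, -5) = -35
E (Player 1): max(-33, -1, -35) = -1
J (Player 2): min(-50, -42, -38) = -50
K (Player 2): min(48, 47, -49) = -49
L (Player 2): min(-10, 20, 22) = -10
I (Player 1): max(-50, -49, -10) = -10
Root (Player 2): min(-11, -1, -10) = -11

-11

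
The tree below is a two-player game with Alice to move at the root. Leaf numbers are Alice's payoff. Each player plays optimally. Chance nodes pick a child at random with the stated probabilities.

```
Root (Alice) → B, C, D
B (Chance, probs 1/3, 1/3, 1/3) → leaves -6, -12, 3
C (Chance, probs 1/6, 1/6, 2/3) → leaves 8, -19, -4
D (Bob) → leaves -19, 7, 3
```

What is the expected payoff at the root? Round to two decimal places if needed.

B (Chance): 1/3·-6 + 1/3·-12 + 1/3·3 = -5
C (Chance): 1/6·8 + 1/6·-19 + 2/3·-4 = -4.5
D (Bob): min(-19, 7, 3) = -19
Root (Alice): max(-5, -4.5, -19) = -4.5

-4.5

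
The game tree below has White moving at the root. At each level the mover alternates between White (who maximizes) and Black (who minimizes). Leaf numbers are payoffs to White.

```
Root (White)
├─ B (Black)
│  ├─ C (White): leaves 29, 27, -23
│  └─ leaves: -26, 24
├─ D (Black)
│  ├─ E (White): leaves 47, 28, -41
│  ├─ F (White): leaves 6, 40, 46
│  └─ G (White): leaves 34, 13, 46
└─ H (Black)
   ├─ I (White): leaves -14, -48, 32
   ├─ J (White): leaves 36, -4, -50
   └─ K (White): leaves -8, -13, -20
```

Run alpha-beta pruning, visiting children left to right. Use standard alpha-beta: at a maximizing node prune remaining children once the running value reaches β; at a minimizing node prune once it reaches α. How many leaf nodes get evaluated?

C [α=-∞,β=+∞]: v=29
B [α=-∞,β=+∞]: v=-26
E [α=-26,β=+∞]: v=47
F [α=-26,β=47]: v=46
G [α=-26,β=46]: v=46
D [α=-26,β=+∞]: v=46
I [α=46,β=+∞]: v=32
H [α=46,β=+∞]: v=32 after child 1 ≤ α → α-cutoff, skip 2
Root [α=-∞,β=+∞]: v=46
Leaves evaluated: 17 of 23.

17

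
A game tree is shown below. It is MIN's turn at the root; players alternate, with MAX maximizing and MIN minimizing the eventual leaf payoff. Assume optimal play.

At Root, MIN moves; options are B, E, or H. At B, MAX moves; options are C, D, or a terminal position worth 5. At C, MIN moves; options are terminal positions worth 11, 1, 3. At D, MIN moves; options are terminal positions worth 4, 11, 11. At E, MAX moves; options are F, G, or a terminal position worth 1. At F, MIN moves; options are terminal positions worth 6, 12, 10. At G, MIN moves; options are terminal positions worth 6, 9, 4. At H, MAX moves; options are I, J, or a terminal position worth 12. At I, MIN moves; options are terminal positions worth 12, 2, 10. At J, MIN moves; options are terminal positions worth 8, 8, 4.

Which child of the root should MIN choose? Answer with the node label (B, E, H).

B

C (MIN): min(11, 1, 3) = 1
D (MIN): min(4, 11, 11) = 4
B (MAX): max(1, 4, 5) = 5
F (MIN): min(6, 12, 10) = 6
G (MIN): min(6, 9, 4) = 4
E (MAX): max(6, 4, 1) = 6
I (MIN): min(12, 2, 10) = 2
J (MIN): min(8, 8, 4) = 4
H (MAX): max(2, 4, 12) = 12
Root (MIN): min(5, 6, 12) = 5
MIN picks the child with the lowest value: B (value 5).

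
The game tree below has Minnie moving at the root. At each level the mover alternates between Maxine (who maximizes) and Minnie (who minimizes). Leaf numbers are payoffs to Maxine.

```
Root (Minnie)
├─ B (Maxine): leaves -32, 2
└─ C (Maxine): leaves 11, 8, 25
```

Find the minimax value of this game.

2

B (Maxine): max(-32, 2) = 2
C (Maxine): max(11, 8, 25) = 25
Root (Minnie): min(2, 25) = 2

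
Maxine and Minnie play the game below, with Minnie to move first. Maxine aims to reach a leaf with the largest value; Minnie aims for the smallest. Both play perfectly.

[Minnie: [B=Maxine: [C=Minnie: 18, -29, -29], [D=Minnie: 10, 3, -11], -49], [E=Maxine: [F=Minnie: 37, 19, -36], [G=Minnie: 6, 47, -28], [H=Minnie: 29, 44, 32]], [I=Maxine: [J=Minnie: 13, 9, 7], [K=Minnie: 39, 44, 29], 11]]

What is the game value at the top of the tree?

-11

C (Minnie): min(18, -29, -29) = -29
D (Minnie): min(10, 3, -11) = -11
B (Maxine): max(-29, -11, -49) = -11
F (Minnie): min(37, 19, -36) = -36
G (Minnie): min(6, 47, -28) = -28
H (Minnie): min(29, 44, 32) = 29
E (Maxine): max(-36, -28, 29) = 29
J (Minnie): min(13, 9, 7) = 7
K (Minnie): min(39, 44, 29) = 29
I (Maxine): max(7, 29, 11) = 29
Root (Minnie): min(-11, 29, 29) = -11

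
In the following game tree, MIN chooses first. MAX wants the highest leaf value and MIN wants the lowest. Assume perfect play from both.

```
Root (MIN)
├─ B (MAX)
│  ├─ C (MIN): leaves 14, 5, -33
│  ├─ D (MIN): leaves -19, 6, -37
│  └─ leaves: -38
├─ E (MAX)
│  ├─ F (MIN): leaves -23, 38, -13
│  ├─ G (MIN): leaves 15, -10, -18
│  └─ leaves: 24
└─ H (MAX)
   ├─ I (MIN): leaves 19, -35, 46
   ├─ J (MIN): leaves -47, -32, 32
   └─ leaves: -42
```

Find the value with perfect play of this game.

-35

C (MIN): min(14, 5, -33) = -33
D (MIN): min(-19, 6, -37) = -37
B (MAX): max(-33, -37, -38) = -33
F (MIN): min(-23, 38, -13) = -23
G (MIN): min(15, -10, -18) = -18
E (MAX): max(-23, -18, 24) = 24
I (MIN): min(19, -35, 46) = -35
J (MIN): min(-47, -32, 32) = -47
H (MAX): max(-35, -47, -42) = -35
Root (MIN): min(-33, 24, -35) = -35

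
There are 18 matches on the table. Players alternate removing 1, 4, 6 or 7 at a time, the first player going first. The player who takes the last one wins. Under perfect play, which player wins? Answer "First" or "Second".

Positions where the player to move wins (W) vs loses (L):
i:   0  1  2  3  4  5  6  7  8  9 10 11 12 13 14 15 16 17 18
     L  W  L  W  W  L  W  W  W  W  L  W  W  L  W  L  W  W  L
Position 18 is L, so the second player wins.

Second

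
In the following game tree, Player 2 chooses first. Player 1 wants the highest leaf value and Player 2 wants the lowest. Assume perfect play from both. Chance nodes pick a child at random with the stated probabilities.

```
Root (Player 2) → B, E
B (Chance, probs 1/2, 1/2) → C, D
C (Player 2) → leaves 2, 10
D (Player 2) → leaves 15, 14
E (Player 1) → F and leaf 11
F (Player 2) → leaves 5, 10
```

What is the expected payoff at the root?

8

C (Player 2): min(2, 10) = 2
D (Player 2): min(15, 14) = 14
B (Chance): 1/2·2 + 1/2·14 = 8
F (Player 2): min(5, 10) = 5
E (Player 1): max(5, 11) = 11
Root (Player 2): min(8, 11) = 8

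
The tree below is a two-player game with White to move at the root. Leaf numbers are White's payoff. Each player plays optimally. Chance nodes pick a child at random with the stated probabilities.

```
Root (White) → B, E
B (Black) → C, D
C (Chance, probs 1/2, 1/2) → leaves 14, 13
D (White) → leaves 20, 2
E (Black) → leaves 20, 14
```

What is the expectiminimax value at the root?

C (Chance): 1/2·14 + 1/2·13 = 13.5
D (White): max(20, 2) = 20
B (Black): min(13.5, 20) = 13.5
E (Black): min(20, 14) = 14
Root (White): max(13.5, 14) = 14

14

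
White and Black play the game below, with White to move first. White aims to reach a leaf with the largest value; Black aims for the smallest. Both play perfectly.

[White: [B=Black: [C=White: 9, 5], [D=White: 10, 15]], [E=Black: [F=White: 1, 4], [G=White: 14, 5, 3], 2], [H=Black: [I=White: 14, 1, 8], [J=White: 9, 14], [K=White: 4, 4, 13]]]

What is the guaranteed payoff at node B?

C: max(9, 5) = 9
D: max(10, 15) = 15
B: min(9, 15) = 9

9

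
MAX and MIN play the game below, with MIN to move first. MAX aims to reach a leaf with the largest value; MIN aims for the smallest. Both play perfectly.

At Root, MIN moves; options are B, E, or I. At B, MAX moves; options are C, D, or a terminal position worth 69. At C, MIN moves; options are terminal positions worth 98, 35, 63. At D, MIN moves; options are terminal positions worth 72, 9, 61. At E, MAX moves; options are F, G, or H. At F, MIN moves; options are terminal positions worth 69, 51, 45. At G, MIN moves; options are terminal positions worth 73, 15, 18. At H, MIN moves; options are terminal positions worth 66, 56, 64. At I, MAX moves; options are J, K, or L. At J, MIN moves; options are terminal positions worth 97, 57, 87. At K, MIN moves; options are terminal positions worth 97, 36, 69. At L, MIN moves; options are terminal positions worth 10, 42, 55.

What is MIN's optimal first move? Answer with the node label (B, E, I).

E

C (MIN): min(98, 35, 63) = 35
D (MIN): min(72, 9, 61) = 9
B (MAX): max(35, 9, 69) = 69
F (MIN): min(69, 51, 45) = 45
G (MIN): min(73, 15, 18) = 15
H (MIN): min(66, 56, 64) = 56
E (MAX): max(45, 15, 56) = 56
J (MIN): min(97, 57, 87) = 57
K (MIN): min(97, 36, 69) = 36
L (MIN): min(10, 42, 55) = 10
I (MAX): max(57, 36, 10) = 57
Root (MIN): min(69, 56, 57) = 56
MIN picks the child with the lowest value: E (value 56).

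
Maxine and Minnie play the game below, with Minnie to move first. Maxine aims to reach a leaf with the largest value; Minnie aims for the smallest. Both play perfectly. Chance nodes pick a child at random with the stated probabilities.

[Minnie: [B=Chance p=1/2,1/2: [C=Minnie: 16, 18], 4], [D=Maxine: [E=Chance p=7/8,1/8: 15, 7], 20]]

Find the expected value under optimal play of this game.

10

C (Minnie): min(16, 18) = 16
B (Chance): 1/2·16 + 1/2·4 = 10
E (Chance): 7/8·15 + 1/8·7 = 14
D (Maxine): max(14, 20) = 20
Root (Minnie): min(10, 20) = 10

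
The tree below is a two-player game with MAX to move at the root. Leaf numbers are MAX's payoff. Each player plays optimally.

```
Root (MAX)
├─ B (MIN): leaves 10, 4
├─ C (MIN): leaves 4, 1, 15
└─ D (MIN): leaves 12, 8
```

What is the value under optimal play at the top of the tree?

B (MIN): min(10, 4) = 4
C (MIN): min(4, 1, 15) = 1
D (MIN): min(12, 8) = 8
Root (MAX): max(4, 1, 8) = 8

8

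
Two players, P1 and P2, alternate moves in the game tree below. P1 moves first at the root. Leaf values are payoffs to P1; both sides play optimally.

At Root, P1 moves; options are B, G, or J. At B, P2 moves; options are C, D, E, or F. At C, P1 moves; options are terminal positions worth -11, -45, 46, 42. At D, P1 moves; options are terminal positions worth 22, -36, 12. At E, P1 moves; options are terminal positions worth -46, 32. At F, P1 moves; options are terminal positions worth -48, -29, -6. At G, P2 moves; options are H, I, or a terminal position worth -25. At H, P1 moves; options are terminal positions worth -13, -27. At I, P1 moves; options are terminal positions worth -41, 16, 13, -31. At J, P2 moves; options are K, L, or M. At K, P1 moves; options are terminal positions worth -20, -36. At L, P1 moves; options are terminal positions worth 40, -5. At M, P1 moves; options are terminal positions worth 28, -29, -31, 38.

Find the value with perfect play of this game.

C (P1): max(-11, -45, 46, 42) = 46
D (P1): max(22, -36, 12) = 22
E (P1): max(-46, 32) = 32
F (P1): max(-48, -29, -6) = -6
B (P2): min(46, 22, 32, -6) = -6
H (P1): max(-13, -27) = -13
I (P1): max(-41, 16, 13, -31) = 16
G (P2): min(-13, 16, -25) = -25
K (P1): max(-20, -36) = -20
L (P1): max(40, -5) = 40
M (P1): max(28, -29, -31, 38) = 38
J (P2): min(-20, 40, 38) = -20
Root (P1): max(-6, -25, -20) = -6

-6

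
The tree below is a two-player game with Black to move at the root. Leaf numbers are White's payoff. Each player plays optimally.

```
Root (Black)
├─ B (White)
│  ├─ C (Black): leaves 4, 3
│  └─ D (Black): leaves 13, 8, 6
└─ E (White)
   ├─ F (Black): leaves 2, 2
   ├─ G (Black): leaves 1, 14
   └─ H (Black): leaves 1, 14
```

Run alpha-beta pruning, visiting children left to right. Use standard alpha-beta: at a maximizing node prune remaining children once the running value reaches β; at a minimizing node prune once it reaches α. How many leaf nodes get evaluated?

9

C [α=-∞,β=+∞]: v=3
D [α=3,β=+∞]: v=6
B [α=-∞,β=+∞]: v=6
F [α=-∞,β=6]: v=2
G [α=2,β=6]: v=1 after child 1 ≤ α → α-cutoff, skip 1
H [α=2,β=6]: v=1 after child 1 ≤ α → α-cutoff, skip 1
E [α=-∞,β=6]: v=2
Root [α=-∞,β=+∞]: v=2
Leaves evaluated: 9 of 11.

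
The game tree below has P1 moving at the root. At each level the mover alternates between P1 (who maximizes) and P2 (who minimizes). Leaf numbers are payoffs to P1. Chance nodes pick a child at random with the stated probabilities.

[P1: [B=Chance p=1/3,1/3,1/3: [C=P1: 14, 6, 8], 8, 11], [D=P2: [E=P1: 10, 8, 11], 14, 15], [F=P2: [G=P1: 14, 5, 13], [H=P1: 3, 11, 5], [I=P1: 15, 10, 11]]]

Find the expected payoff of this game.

C (P1): max(14, 6, 8) = 14
B (Chance): 1/3·14 + 1/3·8 + 1/3·11 = 11
E (P1): max(10, 8, 11) = 11
D (P2): min(11, 14, 15) = 11
G (P1): max(14, 5, 13) = 14
H (P1): max(3, 11, 5) = 11
I (P1): max(15, 10, 11) = 15
F (P2): min(14, 11, 15) = 11
Root (P1): max(11, 11, 11) = 11

11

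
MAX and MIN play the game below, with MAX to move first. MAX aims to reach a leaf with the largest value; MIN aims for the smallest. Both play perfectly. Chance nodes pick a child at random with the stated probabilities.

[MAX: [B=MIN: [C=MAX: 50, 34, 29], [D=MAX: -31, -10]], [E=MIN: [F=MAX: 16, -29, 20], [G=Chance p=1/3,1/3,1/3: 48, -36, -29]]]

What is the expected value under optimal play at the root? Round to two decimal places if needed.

-5.67

C (MAX): max(50, 34, 29) = 50
D (MAX): max(-31, -10) = -10
B (MIN): min(50, -10) = -10
F (MAX): max(16, -29, 20) = 20
G (Chance): 1/3·48 + 1/3·-36 + 1/3·-29 = -5.67
E (MIN): min(20, -5.67) = -5.67
Root (MAX): max(-10, -5.67) = -5.67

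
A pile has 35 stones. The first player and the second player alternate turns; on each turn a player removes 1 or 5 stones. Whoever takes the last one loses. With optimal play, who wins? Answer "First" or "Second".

W/L table (W = player to move can force a win):
i:   0  1  2  3  4  5  6  7  8  9 10 11 12 13 14 15 16 17 18 19 20 21 22 23 24 25 26 27 28 29 30 31 32 33 34 35
     W  L  W  L  W  L  W  L  W  L  W  L  W  L  W  L  W  L  W  L  W  L  W  L  W  L  W  L  W  L  W  L  W  L  W  L
Position 35 is L, so the second player wins.

Second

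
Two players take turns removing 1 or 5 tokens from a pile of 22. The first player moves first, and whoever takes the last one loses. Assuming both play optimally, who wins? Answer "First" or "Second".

First

Positions where the player to move wins (W) vs loses (L):
i:   0  1  2  3  4  5  6  7  8  9 10 11 12 13 14 15 16 17 18 19 20 21 22
     W  L  W  L  W  L  W  L  W  L  W  L  W  L  W  L  W  L  W  L  W  L  W
Position 22 is W, so the first player wins.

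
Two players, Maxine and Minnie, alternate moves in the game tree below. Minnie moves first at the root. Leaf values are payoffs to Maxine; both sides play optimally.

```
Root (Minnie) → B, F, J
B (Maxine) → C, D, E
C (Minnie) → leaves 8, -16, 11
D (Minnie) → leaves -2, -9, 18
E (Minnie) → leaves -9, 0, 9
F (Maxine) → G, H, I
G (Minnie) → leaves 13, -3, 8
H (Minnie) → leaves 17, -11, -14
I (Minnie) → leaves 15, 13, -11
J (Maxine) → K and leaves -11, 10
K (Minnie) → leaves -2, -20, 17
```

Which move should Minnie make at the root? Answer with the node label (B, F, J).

B

C (Minnie): min(8, -16, 11) = -16
D (Minnie): min(-2, -9, 18) = -9
E (Minnie): min(-9, 0, 9) = -9
B (Maxine): max(-16, -9, -9) = -9
G (Minnie): min(13, -3, 8) = -3
H (Minnie): min(17, -11, -14) = -14
I (Minnie): min(15, 13, -11) = -11
F (Maxine): max(-3, -14, -11) = -3
K (Minnie): min(-2, -20, 17) = -20
J (Maxine): max(-20, -11, 10) = 10
Root (Minnie): min(-9, -3, 10) = -9
Minnie picks the child with the lowest value: B (value -9).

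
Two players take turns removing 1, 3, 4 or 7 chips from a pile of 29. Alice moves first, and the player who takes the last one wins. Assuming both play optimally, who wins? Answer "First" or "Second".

Mark each pile size as W (mover wins) or L (mover loses):
i:   0  1  2  3  4  5  6  7  8  9 10 11 12 13 14 15 16 17 18 19 20 21 22 23 24 25 26 27 28 29
     L  W  L  W  W  W  W  W  L  W  L  W  W  W  W  W  L  W  L  W  W  W  W  W  L  W  L  W  W  W
Position 29 is W, so the first player wins.

First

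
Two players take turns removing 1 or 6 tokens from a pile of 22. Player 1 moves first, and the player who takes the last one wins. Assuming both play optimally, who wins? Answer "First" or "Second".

W/L table (W = player to move can force a win):
i:   0  1  2  3  4  5  6  7  8  9 10 11 12 13 14 15 16 17 18 19 20 21 22
     L  W  L  W  L  W  W  L  W  L  W  L  W  W  L  W  L  W  L  W  W  L  W
Position 22 is W, so the first player wins.

First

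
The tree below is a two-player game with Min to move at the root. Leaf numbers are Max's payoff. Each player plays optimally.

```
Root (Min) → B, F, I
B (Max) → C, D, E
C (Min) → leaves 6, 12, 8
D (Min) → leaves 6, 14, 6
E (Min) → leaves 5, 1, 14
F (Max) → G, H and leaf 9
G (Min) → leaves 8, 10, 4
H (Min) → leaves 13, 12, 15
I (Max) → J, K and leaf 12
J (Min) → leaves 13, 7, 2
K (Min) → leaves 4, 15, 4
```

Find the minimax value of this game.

6

C (Min): min(6, 12, 8) = 6
D (Min): min(6, 14, 6) = 6
E (Min): min(5, 1, 14) = 1
B (Max): max(6, 6, 1) = 6
G (Min): min(8, 10, 4) = 4
H (Min): min(13, 12, 15) = 12
F (Max): max(4, 12, 9) = 12
J (Min): min(13, 7, 2) = 2
K (Min): min(4, 15, 4) = 4
I (Max): max(2, 4, 12) = 12
Root (Min): min(6, 12, 12) = 6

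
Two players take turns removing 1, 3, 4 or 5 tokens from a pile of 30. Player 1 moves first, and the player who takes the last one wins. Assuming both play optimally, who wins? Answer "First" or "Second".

W/L table (W = player to move can force a win):
i:   0  1  2  3  4  5  6  7  8  9 10 11 12 13 14 15 16 17 18 19 20 21 22 23 24 25 26 27 28 29 30
     L  W  L  W  W  W  W  W  L  W  L  W  W  W  W  W  L  W  L  W  W  W  W  W  L  W  L  W  W  W  W
Position 30 is W, so the first player wins.

First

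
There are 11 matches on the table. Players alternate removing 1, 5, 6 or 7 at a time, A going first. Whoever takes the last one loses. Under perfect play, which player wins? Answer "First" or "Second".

First

W/L table (W = player to move can force a win):
i:   0  1  2  3  4  5  6  7  8  9 10 11
     W  L  W  L  W  L  W  W  W  W  W  W
Position 11 is W, so the first player wins.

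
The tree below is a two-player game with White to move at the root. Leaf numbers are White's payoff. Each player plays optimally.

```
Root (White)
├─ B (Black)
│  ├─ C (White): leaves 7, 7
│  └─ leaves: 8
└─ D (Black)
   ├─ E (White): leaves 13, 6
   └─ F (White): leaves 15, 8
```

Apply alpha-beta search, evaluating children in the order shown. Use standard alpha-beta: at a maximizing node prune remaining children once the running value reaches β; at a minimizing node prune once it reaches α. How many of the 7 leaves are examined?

6

C [α=-∞,β=+∞]: v=7
B [α=-∞,β=+∞]: v=7
E [α=7,β=+∞]: v=13
F [α=7,β=13]: v=15 after child 1 ≥ β → β-cutoff, skip 1
D [α=7,β=+∞]: v=13
Root [α=-∞,β=+∞]: v=13
Leaves evaluated: 6 of 7.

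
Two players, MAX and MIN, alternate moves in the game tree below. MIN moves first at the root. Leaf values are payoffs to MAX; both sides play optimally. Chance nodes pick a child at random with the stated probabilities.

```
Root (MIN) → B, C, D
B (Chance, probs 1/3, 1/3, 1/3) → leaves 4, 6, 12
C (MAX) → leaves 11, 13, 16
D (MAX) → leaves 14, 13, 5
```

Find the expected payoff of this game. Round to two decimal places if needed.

B (Chance): 1/3·4 + 1/3·6 + 1/3·12 = 7.33
C (MAX): max(11, 13, 16) = 16
D (MAX): max(14, 13, 5) = 14
Root (MIN): min(7.33, 16, 14) = 7.33

7.33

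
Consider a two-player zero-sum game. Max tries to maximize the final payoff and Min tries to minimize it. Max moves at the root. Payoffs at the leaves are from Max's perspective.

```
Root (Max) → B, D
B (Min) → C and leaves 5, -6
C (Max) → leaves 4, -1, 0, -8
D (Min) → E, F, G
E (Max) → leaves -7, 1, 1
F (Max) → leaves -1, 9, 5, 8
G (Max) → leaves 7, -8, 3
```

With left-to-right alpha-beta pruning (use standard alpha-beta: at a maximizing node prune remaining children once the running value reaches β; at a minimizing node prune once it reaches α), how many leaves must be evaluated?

12

C [α=-∞,β=+∞]: v=4
B [α=-∞,β=+∞]: v=-6
E [α=-6,β=+∞]: v=1
F [α=-6,β=1]: v=9 after child 2 ≥ β → β-cutoff, skip 2
G [α=-6,β=1]: v=7 after child 1 ≥ β → β-cutoff, skip 2
D [α=-6,β=+∞]: v=1
Root [α=-∞,β=+∞]: v=1
Leaves evaluated: 12 of 16.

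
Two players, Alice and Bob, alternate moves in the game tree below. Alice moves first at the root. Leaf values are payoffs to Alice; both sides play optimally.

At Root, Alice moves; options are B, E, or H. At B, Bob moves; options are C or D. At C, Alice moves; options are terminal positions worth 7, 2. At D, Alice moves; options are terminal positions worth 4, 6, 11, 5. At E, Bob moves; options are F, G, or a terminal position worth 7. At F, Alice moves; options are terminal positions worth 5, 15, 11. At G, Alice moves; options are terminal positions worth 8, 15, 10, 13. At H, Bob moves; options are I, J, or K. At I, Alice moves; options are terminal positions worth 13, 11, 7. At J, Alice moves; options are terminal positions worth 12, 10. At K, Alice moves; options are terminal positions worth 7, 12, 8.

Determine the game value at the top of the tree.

12

C (Alice): max(7, 2) = 7
D (Alice): max(4, 6, 11, 5) = 11
B (Bob): min(7, 11) = 7
F (Alice): max(5, 15, 11) = 15
G (Alice): max(8, 15, 10, 13) = 15
E (Bob): min(15, 15, 7) = 7
I (Alice): max(13, 11, 7) = 13
J (Alice): max(12, 10) = 12
K (Alice): max(7, 12, 8) = 12
H (Bob): min(13, 12, 12) = 12
Root (Alice): max(7, 7, 12) = 12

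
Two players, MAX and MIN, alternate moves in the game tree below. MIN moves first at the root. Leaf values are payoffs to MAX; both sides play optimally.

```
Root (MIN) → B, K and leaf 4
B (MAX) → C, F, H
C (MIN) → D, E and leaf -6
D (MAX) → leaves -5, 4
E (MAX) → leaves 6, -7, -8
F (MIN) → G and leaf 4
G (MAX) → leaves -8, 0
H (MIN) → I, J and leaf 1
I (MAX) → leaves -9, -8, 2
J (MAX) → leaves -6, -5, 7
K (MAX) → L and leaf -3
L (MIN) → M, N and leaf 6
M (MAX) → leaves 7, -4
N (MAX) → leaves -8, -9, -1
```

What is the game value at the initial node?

D (MAX): max(-5, 4) = 4
E (MAX): max(6, -7, -8) = 6
C (MIN): min(4, 6, -6) = -6
G (MAX): max(-8, 0) = 0
F (MIN): min(0, 4) = 0
I (MAX): max(-9, -8, 2) = 2
J (MAX): max(-6, -5, 7) = 7
H (MIN): min(2, 7, 1) = 1
B (MAX): max(-6, 0, 1) = 1
M (MAX): max(7, -4) = 7
N (MAX): max(-8, -9, -1) = -1
L (MIN): min(7, -1, 6) = -1
K (MAX): max(-1, -3) = -1
Root (MIN): min(1, -1, 4) = -1

-1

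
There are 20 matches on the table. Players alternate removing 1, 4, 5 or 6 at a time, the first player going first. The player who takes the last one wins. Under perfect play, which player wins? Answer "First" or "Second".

W/L table (W = player to move can force a win):
i:   0  1  2  3  4  5  6  7  8  9 10 11 12 13 14 15 16 17 18 19 20
     L  W  L  W  W  W  W  W  W  L  W  L  W  W  W  W  W  W  L  W  L
Position 20 is L, so the second player wins.

Second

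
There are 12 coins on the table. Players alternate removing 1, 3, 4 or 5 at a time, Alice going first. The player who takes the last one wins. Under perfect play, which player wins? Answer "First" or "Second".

i:   0  1  2  3  4  5  6  7  8  9 10 11 12
     L  W  L  W  W  W  W  W  L  W  L  W  W
Position 12 is W, so the first player wins.

First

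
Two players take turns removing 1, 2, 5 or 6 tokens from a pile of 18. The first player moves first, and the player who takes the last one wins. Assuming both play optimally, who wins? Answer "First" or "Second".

W/L table (W = player to move can force a win):
i:   0  1  2  3  4  5  6  7  8  9 10 11 12 13 14 15 16 17 18
     L  W  W  L  W  W  W  L  W  W  L  W  W  W  L  W  W  L  W
Position 18 is W, so the first player wins.

First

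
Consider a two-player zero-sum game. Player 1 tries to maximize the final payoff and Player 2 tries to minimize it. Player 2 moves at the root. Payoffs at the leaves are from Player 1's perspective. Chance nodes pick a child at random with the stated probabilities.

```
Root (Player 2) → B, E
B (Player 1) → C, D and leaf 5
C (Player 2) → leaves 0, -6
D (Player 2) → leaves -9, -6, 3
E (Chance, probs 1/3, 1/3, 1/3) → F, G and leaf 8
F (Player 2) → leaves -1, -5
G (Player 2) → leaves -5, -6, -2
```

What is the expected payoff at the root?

-1

C (Player 2): min(0, -6) = -6
D (Player 2): min(-9, -6, 3) = -9
B (Player 1): max(-6, -9, 5) = 5
F (Player 2): min(-1, -5) = -5
G (Player 2): min(-5, -6, -2) = -6
E (Chance): 1/3·-5 + 1/3·-6 + 1/3·8 = -1
Root (Player 2): min(5, -1) = -1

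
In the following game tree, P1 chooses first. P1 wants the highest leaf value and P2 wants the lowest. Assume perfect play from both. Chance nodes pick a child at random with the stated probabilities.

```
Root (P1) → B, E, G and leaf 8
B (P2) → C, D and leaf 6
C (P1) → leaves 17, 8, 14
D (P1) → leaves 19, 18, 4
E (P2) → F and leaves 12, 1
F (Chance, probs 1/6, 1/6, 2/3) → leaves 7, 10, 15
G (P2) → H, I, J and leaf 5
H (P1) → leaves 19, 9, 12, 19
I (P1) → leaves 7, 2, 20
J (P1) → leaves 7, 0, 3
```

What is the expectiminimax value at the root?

C (P1): max(17, 8, 14) = 17
D (P1): max(19, 18, 4) = 19
B (P2): min(17, 19, 6) = 6
F (Chance): 1/6·7 + 1/6·10 + 2/3·15 = 12.83
E (P2): min(12.83, 12, 1) = 1
H (P1): max(19, 9, 12, 19) = 19
I (P1): max(7, 2, 20) = 20
J (P1): max(7, 0, 3) = 7
G (P2): min(19, 20, 7, 5) = 5
Root (P1): max(6, 1, 5, 8) = 8

8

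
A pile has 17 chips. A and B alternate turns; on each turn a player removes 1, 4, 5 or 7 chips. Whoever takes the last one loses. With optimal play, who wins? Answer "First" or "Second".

W/L table (W = player to move can force a win):
i:   0  1  2  3  4  5  6  7  8  9 10 11 12 13 14 15 16 17
     W  L  W  L  W  W  W  W  W  L  W  L  W  W  W  W  W  L
Position 17 is L, so the second player wins.

Second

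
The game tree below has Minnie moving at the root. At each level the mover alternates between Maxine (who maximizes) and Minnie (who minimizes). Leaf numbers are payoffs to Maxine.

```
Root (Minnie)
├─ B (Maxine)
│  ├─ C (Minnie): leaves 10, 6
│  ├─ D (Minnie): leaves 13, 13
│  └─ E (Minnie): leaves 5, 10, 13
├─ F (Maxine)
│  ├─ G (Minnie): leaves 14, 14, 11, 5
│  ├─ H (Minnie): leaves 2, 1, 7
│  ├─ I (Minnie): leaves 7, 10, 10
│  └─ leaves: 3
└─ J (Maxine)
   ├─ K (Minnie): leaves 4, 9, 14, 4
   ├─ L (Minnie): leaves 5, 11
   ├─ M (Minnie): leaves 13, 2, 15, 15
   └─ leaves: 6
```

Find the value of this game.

6

C (Minnie): min(10, 6) = 6
D (Minnie): min(13, 13) = 13
E (Minnie): min(5, 10, 13) = 5
B (Maxine): max(6, 13, 5) = 13
G (Minnie): min(14, 14, 11, 5) = 5
H (Minnie): min(2, 1, 7) = 1
I (Minnie): min(7, 10, 10) = 7
F (Maxine): max(5, 1, 7, 3) = 7
K (Minnie): min(4, 9, 14, 4) = 4
L (Minnie): min(5, 11) = 5
M (Minnie): min(13, 2, 15, 15) = 2
J (Maxine): max(4, 5, 2, 6) = 6
Root (Minnie): min(13, 7, 6) = 6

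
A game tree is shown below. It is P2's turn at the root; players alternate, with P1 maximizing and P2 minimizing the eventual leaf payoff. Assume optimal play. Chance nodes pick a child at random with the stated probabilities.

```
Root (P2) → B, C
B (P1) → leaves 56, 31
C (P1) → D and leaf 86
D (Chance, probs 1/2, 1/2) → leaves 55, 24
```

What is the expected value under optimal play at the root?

B (P1): max(56, 31) = 56
D (Chance): 1/2·55 + 1/2·24 = 39.5
C (P1): max(39.5, 86) = 86
Root (P2): min(56, 86) = 56

56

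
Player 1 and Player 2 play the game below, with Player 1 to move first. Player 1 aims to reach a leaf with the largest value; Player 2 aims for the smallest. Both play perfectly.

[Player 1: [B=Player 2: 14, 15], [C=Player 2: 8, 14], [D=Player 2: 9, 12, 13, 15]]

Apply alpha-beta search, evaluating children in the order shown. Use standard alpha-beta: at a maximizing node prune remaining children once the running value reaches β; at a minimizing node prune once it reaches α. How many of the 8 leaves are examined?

4

B [α=-∞,β=+∞]: v=14
C [α=14,β=+∞]: v=8 after child 1 ≤ α → α-cutoff, skip 1
D [α=14,β=+∞]: v=9 after child 1 ≤ α → α-cutoff, skip 3
Root [α=-∞,β=+∞]: v=14
Leaves evaluated: 4 of 8.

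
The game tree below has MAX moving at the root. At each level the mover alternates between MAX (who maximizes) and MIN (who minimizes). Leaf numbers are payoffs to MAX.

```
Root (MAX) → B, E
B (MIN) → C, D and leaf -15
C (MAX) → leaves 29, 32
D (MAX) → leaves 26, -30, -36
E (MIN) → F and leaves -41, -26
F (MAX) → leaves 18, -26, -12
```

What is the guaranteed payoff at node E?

-41

F: max(18, -26, -12) = 18
E: min(18, -41, -26) = -41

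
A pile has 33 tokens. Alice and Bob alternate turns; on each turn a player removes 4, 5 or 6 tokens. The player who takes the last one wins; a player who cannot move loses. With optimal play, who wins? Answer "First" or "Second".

i:   0  1  2  3  4  5  6  7  8  9 10 11 12 13 14 15 16 17 18 19 20 21 22 23 24 25 26 27 28 29 30 31 32 33
     L  L  L  L  W  W  W  W  W  W  L  L  L  L  W  W  W  W  W  W  L  L  L  L  W  W  W  W  W  W  L  L  L  L
Position 33 is L, so the second player wins.

Second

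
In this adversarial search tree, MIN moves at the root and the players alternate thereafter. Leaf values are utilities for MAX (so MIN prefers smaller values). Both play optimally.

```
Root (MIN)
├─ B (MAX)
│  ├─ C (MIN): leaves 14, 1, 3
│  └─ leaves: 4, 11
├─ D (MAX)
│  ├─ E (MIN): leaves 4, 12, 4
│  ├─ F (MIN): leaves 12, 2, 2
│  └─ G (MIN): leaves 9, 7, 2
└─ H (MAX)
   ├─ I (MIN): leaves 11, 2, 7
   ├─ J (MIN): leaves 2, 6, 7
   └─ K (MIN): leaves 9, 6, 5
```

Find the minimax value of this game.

C (MIN): min(14, 1, 3) = 1
B (MAX): max(1, 4, 11) = 11
E (MIN): min(4, 12, 4) = 4
F (MIN): min(12, 2, 2) = 2
G (MIN): min(9, 7, 2) = 2
D (MAX): max(4, 2, 2) = 4
I (MIN): min(11, 2, 7) = 2
J (MIN): min(2, 6, 7) = 2
K (MIN): min(9, 6, 5) = 5
H (MAX): max(2, 2, 5) = 5
Root (MIN): min(11, 4, 5) = 4

4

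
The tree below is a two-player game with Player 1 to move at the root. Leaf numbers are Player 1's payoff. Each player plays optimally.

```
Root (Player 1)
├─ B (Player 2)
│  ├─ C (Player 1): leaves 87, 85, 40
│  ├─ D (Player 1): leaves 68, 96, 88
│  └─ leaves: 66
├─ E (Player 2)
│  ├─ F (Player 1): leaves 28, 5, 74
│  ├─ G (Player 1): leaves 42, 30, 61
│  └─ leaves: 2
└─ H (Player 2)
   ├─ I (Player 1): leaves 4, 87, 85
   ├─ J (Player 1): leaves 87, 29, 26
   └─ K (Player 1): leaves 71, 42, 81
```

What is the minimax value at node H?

81

I: max(4, 87, 85) = 87
J: max(87, 29, 26) = 87
K: max(71, 42, 81) = 81
H: min(87, 87, 81) = 81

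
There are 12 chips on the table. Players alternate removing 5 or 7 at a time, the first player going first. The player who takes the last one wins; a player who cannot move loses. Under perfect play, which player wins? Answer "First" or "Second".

Second

Compute winning (W) and losing (L) positions by backward induction:
i:   0  1  2  3  4  5  6  7  8  9 10 11 12
     L  L  L  L  L  W  W  W  W  W  W  W  L
Position 12 is L, so the second player wins.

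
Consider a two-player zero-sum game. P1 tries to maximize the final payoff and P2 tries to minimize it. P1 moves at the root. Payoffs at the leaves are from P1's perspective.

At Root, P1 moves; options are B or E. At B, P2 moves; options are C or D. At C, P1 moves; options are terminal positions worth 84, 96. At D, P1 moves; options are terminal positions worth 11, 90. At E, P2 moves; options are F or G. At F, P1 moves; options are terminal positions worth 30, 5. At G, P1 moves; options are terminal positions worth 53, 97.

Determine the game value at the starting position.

C (P1): max(84, 96) = 96
D (P1): max(11, 90) = 90
B (P2): min(96, 90) = 90
F (P1): max(30, 5) = 30
G (P1): max(53, 97) = 97
E (P2): min(30, 97) = 30
Root (P1): max(90, 30) = 90

90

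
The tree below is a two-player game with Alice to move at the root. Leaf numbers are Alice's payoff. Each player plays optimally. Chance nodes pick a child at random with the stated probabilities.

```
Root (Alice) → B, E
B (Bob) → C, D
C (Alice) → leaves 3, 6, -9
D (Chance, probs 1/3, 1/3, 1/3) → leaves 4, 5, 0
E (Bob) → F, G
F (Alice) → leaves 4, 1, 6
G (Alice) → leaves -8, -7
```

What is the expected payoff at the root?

C (Alice): max(3, 6, -9) = 6
D (Chance): 1/3·4 + 1/3·5 + 1/3·0 = 3
B (Bob): min(6, 3) = 3
F (Alice): max(4, 1, 6) = 6
G (Alice): max(-8, -7) = -7
E (Bob): min(6, -7) = -7
Root (Alice): max(3, -7) = 3

3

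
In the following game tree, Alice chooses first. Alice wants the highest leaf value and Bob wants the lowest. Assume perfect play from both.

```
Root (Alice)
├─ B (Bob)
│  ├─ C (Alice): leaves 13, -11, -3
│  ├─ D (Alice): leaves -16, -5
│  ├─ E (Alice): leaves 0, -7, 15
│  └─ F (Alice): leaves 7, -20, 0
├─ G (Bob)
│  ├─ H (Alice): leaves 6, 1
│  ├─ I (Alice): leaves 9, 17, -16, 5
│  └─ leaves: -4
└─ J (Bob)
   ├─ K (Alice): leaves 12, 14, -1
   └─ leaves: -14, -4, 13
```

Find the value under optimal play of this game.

-4

C (Alice): max(13, -11, -3) = 13
D (Alice): max(-16, -5) = -5
E (Alice): max(0, -7, 15) = 15
F (Alice): max(7, -20, 0) = 7
B (Bob): min(13, -5, 15, 7) = -5
H (Alice): max(6, 1) = 6
I (Alice): max(9, 17, -16, 5) = 17
G (Bob): min(6, 17, -4) = -4
K (Alice): max(12, 14, -1) = 14
J (Bob): min(14, -14, -4, 13) = -14
Root (Alice): max(-5, -4, -14) = -4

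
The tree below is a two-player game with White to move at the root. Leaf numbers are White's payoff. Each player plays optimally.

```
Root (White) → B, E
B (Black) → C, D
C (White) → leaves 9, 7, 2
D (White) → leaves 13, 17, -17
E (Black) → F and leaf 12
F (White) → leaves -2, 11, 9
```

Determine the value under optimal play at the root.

11

C (White): max(9, 7, 2) = 9
D (White): max(13, 17, -17) = 17
B (Black): min(9, 17) = 9
F (White): max(-2, 11, 9) = 11
E (Black): min(11, 12) = 11
Root (White): max(9, 11) = 11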